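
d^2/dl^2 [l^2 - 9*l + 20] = 2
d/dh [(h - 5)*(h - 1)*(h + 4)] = 3*h^2 - 4*h - 19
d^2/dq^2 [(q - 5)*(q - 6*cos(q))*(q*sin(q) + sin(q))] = -q^3*sin(q) + 4*q^2*sin(q) + 12*q^2*sin(2*q) + 6*q^2*cos(q) + 11*q*sin(q) - 48*q*sin(2*q) - 16*q*cos(q) - 24*q*cos(2*q) - 8*sin(q) - 66*sin(2*q) - 10*cos(q) + 48*cos(2*q)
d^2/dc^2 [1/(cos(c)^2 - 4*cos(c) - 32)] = (4*sin(c)^4 - 146*sin(c)^2 - 113*cos(c) - 3*cos(3*c) + 46)/(sin(c)^2 + 4*cos(c) + 31)^3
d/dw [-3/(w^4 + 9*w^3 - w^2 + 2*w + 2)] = 3*(4*w^3 + 27*w^2 - 2*w + 2)/(w^4 + 9*w^3 - w^2 + 2*w + 2)^2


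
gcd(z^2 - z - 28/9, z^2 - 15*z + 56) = 1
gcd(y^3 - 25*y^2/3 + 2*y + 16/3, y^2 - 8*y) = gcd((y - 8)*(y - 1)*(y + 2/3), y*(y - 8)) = y - 8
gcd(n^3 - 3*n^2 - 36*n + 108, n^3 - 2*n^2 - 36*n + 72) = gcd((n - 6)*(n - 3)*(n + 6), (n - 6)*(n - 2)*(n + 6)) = n^2 - 36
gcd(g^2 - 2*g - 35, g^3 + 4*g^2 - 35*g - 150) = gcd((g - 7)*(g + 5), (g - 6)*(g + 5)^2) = g + 5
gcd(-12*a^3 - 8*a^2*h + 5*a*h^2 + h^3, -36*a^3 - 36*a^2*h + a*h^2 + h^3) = 6*a^2 + 7*a*h + h^2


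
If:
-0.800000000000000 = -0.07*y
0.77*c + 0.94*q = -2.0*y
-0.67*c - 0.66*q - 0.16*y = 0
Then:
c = 109.92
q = -114.36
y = 11.43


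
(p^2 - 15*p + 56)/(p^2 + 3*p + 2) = (p^2 - 15*p + 56)/(p^2 + 3*p + 2)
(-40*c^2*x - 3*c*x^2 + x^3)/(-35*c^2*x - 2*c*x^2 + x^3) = (-8*c + x)/(-7*c + x)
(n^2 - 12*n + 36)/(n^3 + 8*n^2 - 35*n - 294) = (n - 6)/(n^2 + 14*n + 49)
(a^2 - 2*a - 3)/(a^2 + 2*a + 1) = (a - 3)/(a + 1)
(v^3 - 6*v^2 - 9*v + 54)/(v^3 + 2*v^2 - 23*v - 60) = (v^2 - 9*v + 18)/(v^2 - v - 20)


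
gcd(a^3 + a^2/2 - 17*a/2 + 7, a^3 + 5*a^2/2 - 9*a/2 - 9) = a - 2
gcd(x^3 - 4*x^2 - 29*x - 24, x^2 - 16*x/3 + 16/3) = 1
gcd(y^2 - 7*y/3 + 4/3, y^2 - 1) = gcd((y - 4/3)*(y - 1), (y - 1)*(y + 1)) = y - 1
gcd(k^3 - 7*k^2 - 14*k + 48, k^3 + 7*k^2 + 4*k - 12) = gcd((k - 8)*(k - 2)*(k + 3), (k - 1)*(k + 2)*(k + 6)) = 1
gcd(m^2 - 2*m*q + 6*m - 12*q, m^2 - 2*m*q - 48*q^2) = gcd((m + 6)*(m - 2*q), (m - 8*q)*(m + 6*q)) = 1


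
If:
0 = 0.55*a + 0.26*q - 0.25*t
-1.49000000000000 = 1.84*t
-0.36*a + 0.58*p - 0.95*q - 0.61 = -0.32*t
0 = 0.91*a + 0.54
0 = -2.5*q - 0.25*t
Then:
No Solution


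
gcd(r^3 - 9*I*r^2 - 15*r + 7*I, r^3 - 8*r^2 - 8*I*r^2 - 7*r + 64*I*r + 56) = r^2 - 8*I*r - 7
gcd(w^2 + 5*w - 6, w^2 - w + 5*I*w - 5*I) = w - 1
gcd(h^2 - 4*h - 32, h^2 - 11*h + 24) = h - 8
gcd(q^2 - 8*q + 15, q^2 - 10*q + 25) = q - 5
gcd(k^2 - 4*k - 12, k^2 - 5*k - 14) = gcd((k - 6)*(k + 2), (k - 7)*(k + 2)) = k + 2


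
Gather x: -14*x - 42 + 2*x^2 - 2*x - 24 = 2*x^2 - 16*x - 66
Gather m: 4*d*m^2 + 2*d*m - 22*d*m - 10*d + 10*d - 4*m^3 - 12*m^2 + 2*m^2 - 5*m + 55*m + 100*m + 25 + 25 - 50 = -4*m^3 + m^2*(4*d - 10) + m*(150 - 20*d)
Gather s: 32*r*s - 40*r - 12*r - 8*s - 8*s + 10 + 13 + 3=-52*r + s*(32*r - 16) + 26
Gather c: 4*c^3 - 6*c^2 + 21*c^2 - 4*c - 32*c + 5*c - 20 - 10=4*c^3 + 15*c^2 - 31*c - 30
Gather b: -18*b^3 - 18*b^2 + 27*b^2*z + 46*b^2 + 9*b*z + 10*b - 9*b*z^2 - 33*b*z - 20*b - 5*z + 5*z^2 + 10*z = -18*b^3 + b^2*(27*z + 28) + b*(-9*z^2 - 24*z - 10) + 5*z^2 + 5*z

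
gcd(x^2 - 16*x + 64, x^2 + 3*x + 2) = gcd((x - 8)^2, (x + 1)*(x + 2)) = 1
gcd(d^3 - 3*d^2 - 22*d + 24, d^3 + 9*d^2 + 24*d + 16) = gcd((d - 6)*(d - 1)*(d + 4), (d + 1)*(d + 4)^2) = d + 4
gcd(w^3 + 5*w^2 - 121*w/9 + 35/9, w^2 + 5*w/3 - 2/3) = w - 1/3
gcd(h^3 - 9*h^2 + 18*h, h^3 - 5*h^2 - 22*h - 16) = 1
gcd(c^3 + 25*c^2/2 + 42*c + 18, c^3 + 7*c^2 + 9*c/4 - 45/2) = c + 6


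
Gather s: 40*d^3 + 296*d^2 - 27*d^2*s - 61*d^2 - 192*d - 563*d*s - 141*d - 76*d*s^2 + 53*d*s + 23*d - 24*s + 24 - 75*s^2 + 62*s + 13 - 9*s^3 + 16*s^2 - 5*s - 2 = 40*d^3 + 235*d^2 - 310*d - 9*s^3 + s^2*(-76*d - 59) + s*(-27*d^2 - 510*d + 33) + 35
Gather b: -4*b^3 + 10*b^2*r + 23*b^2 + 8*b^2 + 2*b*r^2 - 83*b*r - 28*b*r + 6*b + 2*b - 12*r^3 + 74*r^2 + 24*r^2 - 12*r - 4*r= -4*b^3 + b^2*(10*r + 31) + b*(2*r^2 - 111*r + 8) - 12*r^3 + 98*r^2 - 16*r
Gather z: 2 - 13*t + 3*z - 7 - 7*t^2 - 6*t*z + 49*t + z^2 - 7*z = -7*t^2 + 36*t + z^2 + z*(-6*t - 4) - 5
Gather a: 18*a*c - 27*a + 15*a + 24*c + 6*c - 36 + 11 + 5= a*(18*c - 12) + 30*c - 20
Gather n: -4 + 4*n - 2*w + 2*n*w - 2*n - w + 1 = n*(2*w + 2) - 3*w - 3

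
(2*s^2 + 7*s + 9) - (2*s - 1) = 2*s^2 + 5*s + 10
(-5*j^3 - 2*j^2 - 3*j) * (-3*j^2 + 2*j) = 15*j^5 - 4*j^4 + 5*j^3 - 6*j^2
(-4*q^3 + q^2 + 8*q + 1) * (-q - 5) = 4*q^4 + 19*q^3 - 13*q^2 - 41*q - 5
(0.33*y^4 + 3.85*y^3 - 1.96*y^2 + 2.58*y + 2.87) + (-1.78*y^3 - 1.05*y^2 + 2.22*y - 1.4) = 0.33*y^4 + 2.07*y^3 - 3.01*y^2 + 4.8*y + 1.47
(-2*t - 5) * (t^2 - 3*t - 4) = -2*t^3 + t^2 + 23*t + 20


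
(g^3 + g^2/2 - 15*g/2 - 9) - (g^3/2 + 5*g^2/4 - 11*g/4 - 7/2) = g^3/2 - 3*g^2/4 - 19*g/4 - 11/2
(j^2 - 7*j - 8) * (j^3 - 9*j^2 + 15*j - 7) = j^5 - 16*j^4 + 70*j^3 - 40*j^2 - 71*j + 56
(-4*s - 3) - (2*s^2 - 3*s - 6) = -2*s^2 - s + 3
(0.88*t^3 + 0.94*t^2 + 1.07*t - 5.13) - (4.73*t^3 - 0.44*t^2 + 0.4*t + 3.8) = -3.85*t^3 + 1.38*t^2 + 0.67*t - 8.93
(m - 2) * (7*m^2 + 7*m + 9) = 7*m^3 - 7*m^2 - 5*m - 18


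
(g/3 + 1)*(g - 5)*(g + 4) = g^3/3 + 2*g^2/3 - 23*g/3 - 20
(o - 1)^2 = o^2 - 2*o + 1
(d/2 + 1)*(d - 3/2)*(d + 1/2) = d^3/2 + d^2/2 - 11*d/8 - 3/4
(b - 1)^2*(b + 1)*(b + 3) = b^4 + 2*b^3 - 4*b^2 - 2*b + 3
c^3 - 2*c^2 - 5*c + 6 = (c - 3)*(c - 1)*(c + 2)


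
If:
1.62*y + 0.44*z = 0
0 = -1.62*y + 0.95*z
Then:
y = 0.00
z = 0.00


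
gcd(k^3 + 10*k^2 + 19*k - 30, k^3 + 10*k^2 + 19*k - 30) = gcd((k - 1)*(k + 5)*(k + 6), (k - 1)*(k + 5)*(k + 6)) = k^3 + 10*k^2 + 19*k - 30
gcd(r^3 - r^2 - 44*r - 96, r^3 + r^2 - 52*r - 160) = r^2 - 4*r - 32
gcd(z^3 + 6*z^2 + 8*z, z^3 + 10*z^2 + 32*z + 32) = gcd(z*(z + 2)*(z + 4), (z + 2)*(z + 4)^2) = z^2 + 6*z + 8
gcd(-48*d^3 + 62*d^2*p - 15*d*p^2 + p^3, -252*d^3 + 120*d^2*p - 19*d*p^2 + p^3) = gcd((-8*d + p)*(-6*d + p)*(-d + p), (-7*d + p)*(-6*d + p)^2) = -6*d + p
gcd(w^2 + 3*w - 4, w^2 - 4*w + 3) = w - 1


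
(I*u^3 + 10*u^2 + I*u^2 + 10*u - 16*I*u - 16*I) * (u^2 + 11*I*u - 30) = I*u^5 - u^4 + I*u^4 - u^3 + 64*I*u^3 - 124*u^2 + 64*I*u^2 - 124*u + 480*I*u + 480*I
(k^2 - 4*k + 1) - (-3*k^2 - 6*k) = 4*k^2 + 2*k + 1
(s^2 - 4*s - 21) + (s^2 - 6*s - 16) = 2*s^2 - 10*s - 37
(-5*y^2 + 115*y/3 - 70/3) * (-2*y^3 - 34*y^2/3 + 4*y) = 10*y^5 - 20*y^4 - 3670*y^3/9 + 3760*y^2/9 - 280*y/3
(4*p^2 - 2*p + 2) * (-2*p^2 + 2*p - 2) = -8*p^4 + 12*p^3 - 16*p^2 + 8*p - 4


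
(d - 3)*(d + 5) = d^2 + 2*d - 15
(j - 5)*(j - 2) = j^2 - 7*j + 10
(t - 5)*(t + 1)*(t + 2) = t^3 - 2*t^2 - 13*t - 10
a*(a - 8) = a^2 - 8*a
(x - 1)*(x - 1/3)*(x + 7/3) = x^3 + x^2 - 25*x/9 + 7/9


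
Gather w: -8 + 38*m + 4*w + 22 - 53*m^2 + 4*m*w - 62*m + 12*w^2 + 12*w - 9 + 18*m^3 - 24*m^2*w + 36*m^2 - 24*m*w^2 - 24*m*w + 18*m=18*m^3 - 17*m^2 - 6*m + w^2*(12 - 24*m) + w*(-24*m^2 - 20*m + 16) + 5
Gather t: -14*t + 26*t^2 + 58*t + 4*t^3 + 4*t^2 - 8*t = 4*t^3 + 30*t^2 + 36*t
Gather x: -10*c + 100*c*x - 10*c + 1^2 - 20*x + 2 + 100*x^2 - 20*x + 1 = -20*c + 100*x^2 + x*(100*c - 40) + 4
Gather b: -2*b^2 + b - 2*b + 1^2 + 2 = -2*b^2 - b + 3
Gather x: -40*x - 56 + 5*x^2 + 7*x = 5*x^2 - 33*x - 56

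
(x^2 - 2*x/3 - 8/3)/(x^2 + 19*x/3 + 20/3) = (x - 2)/(x + 5)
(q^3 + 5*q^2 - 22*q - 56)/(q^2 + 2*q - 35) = (q^2 - 2*q - 8)/(q - 5)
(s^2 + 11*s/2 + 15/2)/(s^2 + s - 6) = (s + 5/2)/(s - 2)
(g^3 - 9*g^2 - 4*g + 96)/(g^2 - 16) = (g^2 - 5*g - 24)/(g + 4)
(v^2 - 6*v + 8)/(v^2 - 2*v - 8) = (v - 2)/(v + 2)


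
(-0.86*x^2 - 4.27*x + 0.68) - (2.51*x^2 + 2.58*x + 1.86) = -3.37*x^2 - 6.85*x - 1.18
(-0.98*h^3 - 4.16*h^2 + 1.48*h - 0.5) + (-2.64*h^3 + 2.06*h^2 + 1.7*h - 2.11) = -3.62*h^3 - 2.1*h^2 + 3.18*h - 2.61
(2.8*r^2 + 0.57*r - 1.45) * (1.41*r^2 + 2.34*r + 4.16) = 3.948*r^4 + 7.3557*r^3 + 10.9373*r^2 - 1.0218*r - 6.032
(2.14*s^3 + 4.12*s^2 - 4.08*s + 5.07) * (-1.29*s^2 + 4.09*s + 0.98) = -2.7606*s^5 + 3.4378*s^4 + 24.2112*s^3 - 19.1899*s^2 + 16.7379*s + 4.9686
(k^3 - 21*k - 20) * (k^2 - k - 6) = k^5 - k^4 - 27*k^3 + k^2 + 146*k + 120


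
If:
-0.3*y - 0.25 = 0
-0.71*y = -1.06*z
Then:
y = -0.83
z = -0.56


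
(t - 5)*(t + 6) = t^2 + t - 30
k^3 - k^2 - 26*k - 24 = (k - 6)*(k + 1)*(k + 4)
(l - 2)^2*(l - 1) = l^3 - 5*l^2 + 8*l - 4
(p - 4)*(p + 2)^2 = p^3 - 12*p - 16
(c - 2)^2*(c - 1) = c^3 - 5*c^2 + 8*c - 4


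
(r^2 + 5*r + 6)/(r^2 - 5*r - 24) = (r + 2)/(r - 8)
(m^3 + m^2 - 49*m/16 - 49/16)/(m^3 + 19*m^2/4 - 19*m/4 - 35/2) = (4*m^2 - 3*m - 7)/(4*(m^2 + 3*m - 10))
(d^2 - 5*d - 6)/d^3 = (d^2 - 5*d - 6)/d^3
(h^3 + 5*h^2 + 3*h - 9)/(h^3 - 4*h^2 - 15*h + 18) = (h + 3)/(h - 6)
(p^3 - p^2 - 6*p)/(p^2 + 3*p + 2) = p*(p - 3)/(p + 1)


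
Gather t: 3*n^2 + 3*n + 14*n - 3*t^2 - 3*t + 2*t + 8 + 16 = 3*n^2 + 17*n - 3*t^2 - t + 24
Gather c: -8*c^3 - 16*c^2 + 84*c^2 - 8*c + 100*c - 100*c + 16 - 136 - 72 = -8*c^3 + 68*c^2 - 8*c - 192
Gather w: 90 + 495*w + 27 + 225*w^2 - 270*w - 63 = 225*w^2 + 225*w + 54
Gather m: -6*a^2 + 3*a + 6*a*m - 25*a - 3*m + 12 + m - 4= -6*a^2 - 22*a + m*(6*a - 2) + 8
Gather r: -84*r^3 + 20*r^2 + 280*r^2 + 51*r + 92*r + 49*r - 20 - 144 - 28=-84*r^3 + 300*r^2 + 192*r - 192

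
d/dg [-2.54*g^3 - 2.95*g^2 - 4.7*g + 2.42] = -7.62*g^2 - 5.9*g - 4.7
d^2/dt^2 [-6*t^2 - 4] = -12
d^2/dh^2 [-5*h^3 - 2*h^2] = -30*h - 4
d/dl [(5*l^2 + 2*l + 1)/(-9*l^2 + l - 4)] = (23*l^2 - 22*l - 9)/(81*l^4 - 18*l^3 + 73*l^2 - 8*l + 16)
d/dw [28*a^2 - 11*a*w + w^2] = -11*a + 2*w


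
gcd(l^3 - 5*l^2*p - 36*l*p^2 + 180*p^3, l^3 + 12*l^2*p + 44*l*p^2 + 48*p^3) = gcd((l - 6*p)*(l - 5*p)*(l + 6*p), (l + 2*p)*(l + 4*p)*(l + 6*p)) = l + 6*p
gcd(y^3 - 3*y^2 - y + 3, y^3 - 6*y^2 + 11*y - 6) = y^2 - 4*y + 3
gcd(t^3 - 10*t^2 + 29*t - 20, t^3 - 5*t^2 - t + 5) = t^2 - 6*t + 5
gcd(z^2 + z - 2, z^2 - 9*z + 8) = z - 1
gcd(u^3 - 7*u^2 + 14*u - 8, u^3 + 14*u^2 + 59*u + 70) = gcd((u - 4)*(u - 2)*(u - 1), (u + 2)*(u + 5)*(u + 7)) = 1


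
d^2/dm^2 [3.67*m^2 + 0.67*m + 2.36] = 7.34000000000000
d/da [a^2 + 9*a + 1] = 2*a + 9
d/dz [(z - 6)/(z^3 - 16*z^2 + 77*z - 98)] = 2*(-z^2 + 10*z - 26)/(z^5 - 25*z^4 + 235*z^3 - 1015*z^2 + 1960*z - 1372)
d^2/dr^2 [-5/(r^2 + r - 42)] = 10*(r^2 + r - (2*r + 1)^2 - 42)/(r^2 + r - 42)^3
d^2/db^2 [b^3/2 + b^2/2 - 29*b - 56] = 3*b + 1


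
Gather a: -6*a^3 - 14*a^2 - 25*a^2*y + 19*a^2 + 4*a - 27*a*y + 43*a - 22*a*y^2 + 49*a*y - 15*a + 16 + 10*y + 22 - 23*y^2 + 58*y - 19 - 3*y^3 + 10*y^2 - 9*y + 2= -6*a^3 + a^2*(5 - 25*y) + a*(-22*y^2 + 22*y + 32) - 3*y^3 - 13*y^2 + 59*y + 21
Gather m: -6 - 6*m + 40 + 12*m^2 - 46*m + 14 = 12*m^2 - 52*m + 48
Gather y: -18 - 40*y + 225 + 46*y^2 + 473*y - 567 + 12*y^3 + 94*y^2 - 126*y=12*y^3 + 140*y^2 + 307*y - 360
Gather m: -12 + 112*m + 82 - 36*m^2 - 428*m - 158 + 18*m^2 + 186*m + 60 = -18*m^2 - 130*m - 28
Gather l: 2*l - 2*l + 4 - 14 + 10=0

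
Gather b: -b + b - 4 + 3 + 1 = 0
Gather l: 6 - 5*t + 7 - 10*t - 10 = 3 - 15*t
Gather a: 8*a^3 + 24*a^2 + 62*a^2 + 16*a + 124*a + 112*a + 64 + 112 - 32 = 8*a^3 + 86*a^2 + 252*a + 144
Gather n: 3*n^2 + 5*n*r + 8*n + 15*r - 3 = 3*n^2 + n*(5*r + 8) + 15*r - 3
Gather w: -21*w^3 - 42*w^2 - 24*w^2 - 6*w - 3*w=-21*w^3 - 66*w^2 - 9*w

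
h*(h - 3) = h^2 - 3*h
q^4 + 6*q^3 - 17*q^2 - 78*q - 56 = (q - 4)*(q + 1)*(q + 2)*(q + 7)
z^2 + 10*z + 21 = (z + 3)*(z + 7)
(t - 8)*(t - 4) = t^2 - 12*t + 32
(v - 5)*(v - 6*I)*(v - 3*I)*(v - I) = v^4 - 5*v^3 - 10*I*v^3 - 27*v^2 + 50*I*v^2 + 135*v + 18*I*v - 90*I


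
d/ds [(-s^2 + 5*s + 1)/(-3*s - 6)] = (s^2 + 4*s - 9)/(3*(s^2 + 4*s + 4))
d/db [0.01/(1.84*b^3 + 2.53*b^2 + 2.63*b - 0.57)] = (-0.0552*b^2 - 0.0506*b - 0.0263)/(1.84*b^3 + 2.53*b^2 + 2.63*b - 0.57)^2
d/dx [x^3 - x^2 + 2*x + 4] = 3*x^2 - 2*x + 2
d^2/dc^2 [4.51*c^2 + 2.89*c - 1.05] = 9.02000000000000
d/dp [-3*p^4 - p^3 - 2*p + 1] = -12*p^3 - 3*p^2 - 2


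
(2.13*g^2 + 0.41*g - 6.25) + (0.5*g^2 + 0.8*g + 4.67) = 2.63*g^2 + 1.21*g - 1.58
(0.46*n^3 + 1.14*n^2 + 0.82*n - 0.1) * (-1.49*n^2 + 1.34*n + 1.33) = -0.6854*n^5 - 1.0822*n^4 + 0.9176*n^3 + 2.764*n^2 + 0.9566*n - 0.133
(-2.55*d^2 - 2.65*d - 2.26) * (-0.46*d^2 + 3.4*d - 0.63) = 1.173*d^4 - 7.451*d^3 - 6.3639*d^2 - 6.0145*d + 1.4238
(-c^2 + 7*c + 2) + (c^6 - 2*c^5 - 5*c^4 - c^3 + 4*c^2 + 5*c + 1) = c^6 - 2*c^5 - 5*c^4 - c^3 + 3*c^2 + 12*c + 3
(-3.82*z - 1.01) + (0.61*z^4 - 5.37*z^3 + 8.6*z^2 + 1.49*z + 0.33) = 0.61*z^4 - 5.37*z^3 + 8.6*z^2 - 2.33*z - 0.68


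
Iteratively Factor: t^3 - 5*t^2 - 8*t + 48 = (t + 3)*(t^2 - 8*t + 16) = (t - 4)*(t + 3)*(t - 4)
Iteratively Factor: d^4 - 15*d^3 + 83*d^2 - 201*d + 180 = (d - 3)*(d^3 - 12*d^2 + 47*d - 60) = (d - 5)*(d - 3)*(d^2 - 7*d + 12) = (d - 5)*(d - 3)^2*(d - 4)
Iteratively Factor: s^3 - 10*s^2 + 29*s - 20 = (s - 1)*(s^2 - 9*s + 20) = (s - 4)*(s - 1)*(s - 5)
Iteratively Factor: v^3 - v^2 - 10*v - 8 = (v - 4)*(v^2 + 3*v + 2) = (v - 4)*(v + 1)*(v + 2)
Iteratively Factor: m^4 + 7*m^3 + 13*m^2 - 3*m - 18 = (m + 3)*(m^3 + 4*m^2 + m - 6) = (m + 2)*(m + 3)*(m^2 + 2*m - 3) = (m - 1)*(m + 2)*(m + 3)*(m + 3)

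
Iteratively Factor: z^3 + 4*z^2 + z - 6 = (z - 1)*(z^2 + 5*z + 6) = (z - 1)*(z + 3)*(z + 2)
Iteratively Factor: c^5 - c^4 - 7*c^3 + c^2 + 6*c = (c - 3)*(c^4 + 2*c^3 - c^2 - 2*c) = c*(c - 3)*(c^3 + 2*c^2 - c - 2) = c*(c - 3)*(c + 1)*(c^2 + c - 2) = c*(c - 3)*(c + 1)*(c + 2)*(c - 1)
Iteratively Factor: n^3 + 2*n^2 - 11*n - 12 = (n + 1)*(n^2 + n - 12) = (n + 1)*(n + 4)*(n - 3)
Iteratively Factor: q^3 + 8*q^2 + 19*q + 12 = (q + 1)*(q^2 + 7*q + 12) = (q + 1)*(q + 4)*(q + 3)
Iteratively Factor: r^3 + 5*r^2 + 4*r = (r)*(r^2 + 5*r + 4) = r*(r + 4)*(r + 1)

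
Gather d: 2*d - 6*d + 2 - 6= -4*d - 4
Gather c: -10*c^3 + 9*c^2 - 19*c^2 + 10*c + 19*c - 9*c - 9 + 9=-10*c^3 - 10*c^2 + 20*c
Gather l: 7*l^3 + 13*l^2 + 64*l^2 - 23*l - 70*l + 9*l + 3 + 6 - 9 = 7*l^3 + 77*l^2 - 84*l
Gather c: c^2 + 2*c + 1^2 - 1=c^2 + 2*c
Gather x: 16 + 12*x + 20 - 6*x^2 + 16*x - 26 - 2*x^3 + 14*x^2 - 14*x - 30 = -2*x^3 + 8*x^2 + 14*x - 20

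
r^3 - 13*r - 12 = (r - 4)*(r + 1)*(r + 3)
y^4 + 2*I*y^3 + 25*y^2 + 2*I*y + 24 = (y - 4*I)*(y - I)*(y + I)*(y + 6*I)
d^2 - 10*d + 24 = (d - 6)*(d - 4)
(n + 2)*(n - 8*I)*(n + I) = n^3 + 2*n^2 - 7*I*n^2 + 8*n - 14*I*n + 16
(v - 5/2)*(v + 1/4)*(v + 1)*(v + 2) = v^4 + 3*v^3/4 - 43*v^2/8 - 51*v/8 - 5/4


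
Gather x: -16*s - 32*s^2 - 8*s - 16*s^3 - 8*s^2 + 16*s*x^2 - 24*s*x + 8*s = -16*s^3 - 40*s^2 + 16*s*x^2 - 24*s*x - 16*s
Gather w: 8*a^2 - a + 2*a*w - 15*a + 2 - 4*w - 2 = 8*a^2 - 16*a + w*(2*a - 4)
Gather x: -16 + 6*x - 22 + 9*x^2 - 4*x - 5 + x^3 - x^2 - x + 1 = x^3 + 8*x^2 + x - 42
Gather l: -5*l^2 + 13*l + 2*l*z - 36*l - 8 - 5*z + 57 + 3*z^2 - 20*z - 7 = -5*l^2 + l*(2*z - 23) + 3*z^2 - 25*z + 42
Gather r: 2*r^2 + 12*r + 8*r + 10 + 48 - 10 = 2*r^2 + 20*r + 48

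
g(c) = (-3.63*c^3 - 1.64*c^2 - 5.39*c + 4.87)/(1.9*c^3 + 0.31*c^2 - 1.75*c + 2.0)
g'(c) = (-10.89*c^2 - 3.28*c - 5.39)/(1.9*c^3 + 0.31*c^2 - 1.75*c + 2.0) + (-5.7*c^2 - 0.62*c + 1.75)*(-3.63*c^3 - 1.64*c^2 - 5.39*c + 4.87)/(1.9*c^3 + 0.31*c^2 - 1.75*c + 2.0)^2 = (-3.5527136788005e-15*c^5 + 1.9907*c^4 + 33.187*c^3 - 44.9981*c^2 - 9.5794*c - 2.2575)/(3.61*c^6 + 1.178*c^5 - 6.5539*c^4 + 6.515*c^3 + 4.3025*c^2 - 7.0*c + 4.0)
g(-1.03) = 6.15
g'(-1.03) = -17.56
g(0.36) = 1.70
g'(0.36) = -4.43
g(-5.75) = -1.98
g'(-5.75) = -0.05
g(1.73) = -2.89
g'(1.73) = 0.38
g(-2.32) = -3.37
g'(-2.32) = -2.26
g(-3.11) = -2.46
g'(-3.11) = -0.56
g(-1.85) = -5.62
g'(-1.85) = -9.90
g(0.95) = -2.16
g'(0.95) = -4.34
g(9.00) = -2.02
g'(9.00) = 0.02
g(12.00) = -1.99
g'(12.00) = 0.01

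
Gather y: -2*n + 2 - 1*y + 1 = -2*n - y + 3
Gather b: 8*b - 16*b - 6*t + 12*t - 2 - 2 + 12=-8*b + 6*t + 8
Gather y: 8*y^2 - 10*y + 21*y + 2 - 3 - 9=8*y^2 + 11*y - 10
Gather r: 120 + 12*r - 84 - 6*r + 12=6*r + 48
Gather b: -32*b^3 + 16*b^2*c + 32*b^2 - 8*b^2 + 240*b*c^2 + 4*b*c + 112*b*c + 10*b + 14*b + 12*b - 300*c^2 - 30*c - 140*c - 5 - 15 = -32*b^3 + b^2*(16*c + 24) + b*(240*c^2 + 116*c + 36) - 300*c^2 - 170*c - 20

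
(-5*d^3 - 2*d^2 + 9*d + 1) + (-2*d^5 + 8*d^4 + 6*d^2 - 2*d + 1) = -2*d^5 + 8*d^4 - 5*d^3 + 4*d^2 + 7*d + 2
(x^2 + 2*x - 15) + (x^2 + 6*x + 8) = 2*x^2 + 8*x - 7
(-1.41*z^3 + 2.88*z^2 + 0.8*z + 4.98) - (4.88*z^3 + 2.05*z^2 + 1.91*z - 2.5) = -6.29*z^3 + 0.83*z^2 - 1.11*z + 7.48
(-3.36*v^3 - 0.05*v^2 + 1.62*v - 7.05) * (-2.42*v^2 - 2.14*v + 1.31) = 8.1312*v^5 + 7.3114*v^4 - 8.215*v^3 + 13.5287*v^2 + 17.2092*v - 9.2355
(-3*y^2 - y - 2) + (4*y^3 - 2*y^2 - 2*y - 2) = 4*y^3 - 5*y^2 - 3*y - 4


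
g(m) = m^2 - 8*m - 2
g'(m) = 2*m - 8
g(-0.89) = 5.91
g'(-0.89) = -9.78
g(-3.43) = 37.20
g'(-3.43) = -14.86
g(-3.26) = 34.71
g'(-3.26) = -14.52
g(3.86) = -17.98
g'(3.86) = -0.28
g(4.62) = -17.62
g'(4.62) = 1.24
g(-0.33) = 0.75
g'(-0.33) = -8.66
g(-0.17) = -0.61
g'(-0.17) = -8.34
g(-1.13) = 8.32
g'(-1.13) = -10.26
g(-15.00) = 343.00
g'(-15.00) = -38.00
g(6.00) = -14.00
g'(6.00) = 4.00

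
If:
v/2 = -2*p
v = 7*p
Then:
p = 0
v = 0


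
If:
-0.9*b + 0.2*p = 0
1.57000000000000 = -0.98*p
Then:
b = -0.36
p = -1.60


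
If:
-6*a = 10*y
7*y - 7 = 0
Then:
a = -5/3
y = 1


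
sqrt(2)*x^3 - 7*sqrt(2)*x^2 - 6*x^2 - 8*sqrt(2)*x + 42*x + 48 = (x - 8)*(x - 3*sqrt(2))*(sqrt(2)*x + sqrt(2))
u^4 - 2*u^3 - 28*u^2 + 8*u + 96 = (u - 6)*(u - 2)*(u + 2)*(u + 4)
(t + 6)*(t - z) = t^2 - t*z + 6*t - 6*z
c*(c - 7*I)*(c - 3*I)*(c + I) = c^4 - 9*I*c^3 - 11*c^2 - 21*I*c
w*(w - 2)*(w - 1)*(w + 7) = w^4 + 4*w^3 - 19*w^2 + 14*w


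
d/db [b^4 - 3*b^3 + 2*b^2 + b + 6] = 4*b^3 - 9*b^2 + 4*b + 1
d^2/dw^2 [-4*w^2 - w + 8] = -8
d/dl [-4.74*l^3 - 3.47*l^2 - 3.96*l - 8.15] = -14.22*l^2 - 6.94*l - 3.96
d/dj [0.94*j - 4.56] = 0.940000000000000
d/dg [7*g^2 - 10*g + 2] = 14*g - 10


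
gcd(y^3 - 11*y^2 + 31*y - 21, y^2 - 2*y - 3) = y - 3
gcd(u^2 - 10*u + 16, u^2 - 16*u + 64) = u - 8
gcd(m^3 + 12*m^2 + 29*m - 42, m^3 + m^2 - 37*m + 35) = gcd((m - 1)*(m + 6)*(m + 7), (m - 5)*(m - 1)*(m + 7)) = m^2 + 6*m - 7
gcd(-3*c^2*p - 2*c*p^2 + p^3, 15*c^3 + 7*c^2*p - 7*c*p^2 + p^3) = -3*c^2 - 2*c*p + p^2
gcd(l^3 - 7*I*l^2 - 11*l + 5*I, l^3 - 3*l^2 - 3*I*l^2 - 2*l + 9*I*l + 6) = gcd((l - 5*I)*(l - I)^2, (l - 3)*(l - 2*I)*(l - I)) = l - I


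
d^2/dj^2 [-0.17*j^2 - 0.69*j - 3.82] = -0.340000000000000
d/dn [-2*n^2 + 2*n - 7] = 2 - 4*n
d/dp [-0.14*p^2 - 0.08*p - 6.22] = -0.28*p - 0.08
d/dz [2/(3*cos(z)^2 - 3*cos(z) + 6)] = 2*(2*cos(z) - 1)*sin(z)/(3*(sin(z)^2 + cos(z) - 3)^2)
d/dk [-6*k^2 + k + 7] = 1 - 12*k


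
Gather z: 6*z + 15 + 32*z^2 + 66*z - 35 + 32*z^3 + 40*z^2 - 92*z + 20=32*z^3 + 72*z^2 - 20*z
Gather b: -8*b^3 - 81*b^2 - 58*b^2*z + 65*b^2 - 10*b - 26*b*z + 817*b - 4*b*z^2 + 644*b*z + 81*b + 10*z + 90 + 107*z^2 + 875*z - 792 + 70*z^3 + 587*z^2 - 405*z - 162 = -8*b^3 + b^2*(-58*z - 16) + b*(-4*z^2 + 618*z + 888) + 70*z^3 + 694*z^2 + 480*z - 864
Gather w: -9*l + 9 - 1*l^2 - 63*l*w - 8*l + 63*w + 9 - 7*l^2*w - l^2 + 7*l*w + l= -2*l^2 - 16*l + w*(-7*l^2 - 56*l + 63) + 18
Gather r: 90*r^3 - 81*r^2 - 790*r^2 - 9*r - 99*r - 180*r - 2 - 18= 90*r^3 - 871*r^2 - 288*r - 20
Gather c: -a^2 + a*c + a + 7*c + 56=-a^2 + a + c*(a + 7) + 56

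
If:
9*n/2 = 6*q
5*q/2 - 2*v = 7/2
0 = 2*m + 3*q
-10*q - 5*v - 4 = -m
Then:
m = -57/142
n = 76/213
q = 19/71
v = -201/142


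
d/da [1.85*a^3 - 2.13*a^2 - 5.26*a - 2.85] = 5.55*a^2 - 4.26*a - 5.26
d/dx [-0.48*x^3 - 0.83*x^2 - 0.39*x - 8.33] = -1.44*x^2 - 1.66*x - 0.39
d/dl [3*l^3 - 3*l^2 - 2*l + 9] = 9*l^2 - 6*l - 2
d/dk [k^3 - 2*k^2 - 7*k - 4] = 3*k^2 - 4*k - 7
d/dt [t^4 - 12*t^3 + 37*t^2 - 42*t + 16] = 4*t^3 - 36*t^2 + 74*t - 42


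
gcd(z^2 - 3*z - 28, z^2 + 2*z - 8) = z + 4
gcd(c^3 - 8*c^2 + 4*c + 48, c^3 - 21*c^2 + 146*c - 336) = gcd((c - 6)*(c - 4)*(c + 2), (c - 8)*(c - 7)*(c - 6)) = c - 6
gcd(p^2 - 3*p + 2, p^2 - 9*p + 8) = p - 1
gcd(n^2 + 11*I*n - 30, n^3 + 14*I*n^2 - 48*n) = n + 6*I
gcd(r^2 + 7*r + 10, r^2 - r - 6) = r + 2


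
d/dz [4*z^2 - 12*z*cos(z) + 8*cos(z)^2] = 12*z*sin(z) + 8*z - 8*sin(2*z) - 12*cos(z)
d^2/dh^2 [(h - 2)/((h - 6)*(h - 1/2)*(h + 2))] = 4*(12*h^5 - 102*h^4 + 409*h^3 - 390*h^2 - 612*h - 776)/(8*h^9 - 108*h^8 + 246*h^7 + 1575*h^6 - 3756*h^5 - 10764*h^4 + 5824*h^3 + 10512*h^2 - 8640*h + 1728)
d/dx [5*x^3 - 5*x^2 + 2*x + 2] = 15*x^2 - 10*x + 2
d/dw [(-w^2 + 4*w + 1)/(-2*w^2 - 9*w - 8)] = (17*w^2 + 20*w - 23)/(4*w^4 + 36*w^3 + 113*w^2 + 144*w + 64)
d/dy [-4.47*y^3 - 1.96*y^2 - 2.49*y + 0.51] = -13.41*y^2 - 3.92*y - 2.49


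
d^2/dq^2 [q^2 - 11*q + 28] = 2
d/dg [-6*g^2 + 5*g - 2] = 5 - 12*g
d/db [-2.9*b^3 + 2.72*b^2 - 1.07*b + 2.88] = -8.7*b^2 + 5.44*b - 1.07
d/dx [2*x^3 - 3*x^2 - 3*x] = 6*x^2 - 6*x - 3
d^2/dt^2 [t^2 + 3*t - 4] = 2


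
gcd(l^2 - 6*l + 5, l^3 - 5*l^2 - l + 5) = l^2 - 6*l + 5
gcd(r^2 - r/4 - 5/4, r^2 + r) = r + 1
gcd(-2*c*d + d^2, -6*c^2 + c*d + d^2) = 2*c - d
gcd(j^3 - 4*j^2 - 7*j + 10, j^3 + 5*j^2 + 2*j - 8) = j^2 + j - 2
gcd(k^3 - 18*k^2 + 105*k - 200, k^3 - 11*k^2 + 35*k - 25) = k^2 - 10*k + 25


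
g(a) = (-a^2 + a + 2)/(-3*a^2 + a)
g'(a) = (1 - 2*a)/(-3*a^2 + a) + (6*a - 1)*(-a^2 + a + 2)/(-3*a^2 + a)^2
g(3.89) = 0.22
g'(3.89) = 0.04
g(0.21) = 27.88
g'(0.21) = 100.74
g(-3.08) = 0.34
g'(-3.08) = -0.02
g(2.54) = 0.11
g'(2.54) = 0.15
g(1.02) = -0.94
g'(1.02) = 2.79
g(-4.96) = 0.35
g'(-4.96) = -0.00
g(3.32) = 0.19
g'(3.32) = 0.07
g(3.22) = 0.18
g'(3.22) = 0.07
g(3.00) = 0.17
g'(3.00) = 0.09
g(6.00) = 0.27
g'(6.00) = 0.01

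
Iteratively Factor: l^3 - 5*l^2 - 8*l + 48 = (l - 4)*(l^2 - l - 12) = (l - 4)*(l + 3)*(l - 4)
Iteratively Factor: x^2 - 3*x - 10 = (x - 5)*(x + 2)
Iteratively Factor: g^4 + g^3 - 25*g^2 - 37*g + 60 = (g - 5)*(g^3 + 6*g^2 + 5*g - 12) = (g - 5)*(g + 3)*(g^2 + 3*g - 4) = (g - 5)*(g - 1)*(g + 3)*(g + 4)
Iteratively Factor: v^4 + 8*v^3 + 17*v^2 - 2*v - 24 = (v + 2)*(v^3 + 6*v^2 + 5*v - 12) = (v + 2)*(v + 4)*(v^2 + 2*v - 3) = (v - 1)*(v + 2)*(v + 4)*(v + 3)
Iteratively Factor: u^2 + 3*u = (u + 3)*(u)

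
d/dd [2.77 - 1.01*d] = -1.01000000000000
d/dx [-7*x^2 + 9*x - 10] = 9 - 14*x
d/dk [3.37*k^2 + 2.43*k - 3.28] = 6.74*k + 2.43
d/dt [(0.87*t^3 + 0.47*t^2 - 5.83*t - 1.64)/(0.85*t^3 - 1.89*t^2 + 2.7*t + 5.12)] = (-2.0438*t^4 + 14.609*t^3 + 7.7955*t^2 - 1.3864*t - 25.4216)/(0.7225*t^6 - 3.213*t^5 + 8.1621*t^4 - 1.502*t^3 - 12.0636*t^2 + 27.648*t + 26.2144)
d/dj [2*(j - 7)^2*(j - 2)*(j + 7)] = 8*j^3 - 54*j^2 - 140*j + 882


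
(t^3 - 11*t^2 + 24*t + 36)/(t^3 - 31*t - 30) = (t - 6)/(t + 5)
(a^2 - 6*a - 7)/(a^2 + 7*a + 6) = (a - 7)/(a + 6)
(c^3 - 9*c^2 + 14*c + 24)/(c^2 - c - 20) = (-c^3 + 9*c^2 - 14*c - 24)/(-c^2 + c + 20)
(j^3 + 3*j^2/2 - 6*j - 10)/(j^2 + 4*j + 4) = j - 5/2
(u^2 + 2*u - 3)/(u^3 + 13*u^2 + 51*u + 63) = (u - 1)/(u^2 + 10*u + 21)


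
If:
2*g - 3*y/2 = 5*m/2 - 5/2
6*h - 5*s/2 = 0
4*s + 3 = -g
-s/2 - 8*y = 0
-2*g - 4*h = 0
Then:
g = 15/19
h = -15/38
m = 1213/760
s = -18/19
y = 9/152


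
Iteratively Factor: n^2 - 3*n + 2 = (n - 2)*(n - 1)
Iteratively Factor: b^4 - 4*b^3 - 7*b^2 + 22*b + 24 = (b + 1)*(b^3 - 5*b^2 - 2*b + 24) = (b - 4)*(b + 1)*(b^2 - b - 6) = (b - 4)*(b + 1)*(b + 2)*(b - 3)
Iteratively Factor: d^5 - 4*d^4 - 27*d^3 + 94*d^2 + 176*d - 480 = (d + 3)*(d^4 - 7*d^3 - 6*d^2 + 112*d - 160) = (d - 2)*(d + 3)*(d^3 - 5*d^2 - 16*d + 80) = (d - 4)*(d - 2)*(d + 3)*(d^2 - d - 20) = (d - 5)*(d - 4)*(d - 2)*(d + 3)*(d + 4)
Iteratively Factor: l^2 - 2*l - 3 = (l - 3)*(l + 1)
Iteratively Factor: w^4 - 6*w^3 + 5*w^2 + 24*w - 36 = (w + 2)*(w^3 - 8*w^2 + 21*w - 18) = (w - 3)*(w + 2)*(w^2 - 5*w + 6) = (w - 3)*(w - 2)*(w + 2)*(w - 3)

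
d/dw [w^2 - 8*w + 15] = 2*w - 8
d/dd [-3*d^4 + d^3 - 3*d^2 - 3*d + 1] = -12*d^3 + 3*d^2 - 6*d - 3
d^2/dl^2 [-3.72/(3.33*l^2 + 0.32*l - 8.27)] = (82.501416*l^2 + 7.928064*l - 3.72*(6.66*l + 0.32)*(13.32*l + 0.64) - 204.890904)/(3.33*l^2 + 0.32*l - 8.27)^3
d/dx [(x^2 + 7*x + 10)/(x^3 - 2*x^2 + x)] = (-x^3 - 15*x^2 - 30*x + 10)/(x^2*(x^3 - 3*x^2 + 3*x - 1))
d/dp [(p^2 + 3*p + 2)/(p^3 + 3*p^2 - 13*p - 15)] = (-p^2 - 4*p - 19)/(p^4 + 4*p^3 - 26*p^2 - 60*p + 225)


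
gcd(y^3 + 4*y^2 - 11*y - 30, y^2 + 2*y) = y + 2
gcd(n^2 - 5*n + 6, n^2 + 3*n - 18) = n - 3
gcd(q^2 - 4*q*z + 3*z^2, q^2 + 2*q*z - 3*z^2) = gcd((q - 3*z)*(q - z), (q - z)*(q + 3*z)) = -q + z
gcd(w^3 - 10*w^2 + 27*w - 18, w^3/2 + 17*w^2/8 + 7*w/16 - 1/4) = 1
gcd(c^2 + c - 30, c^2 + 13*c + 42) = c + 6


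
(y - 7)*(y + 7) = y^2 - 49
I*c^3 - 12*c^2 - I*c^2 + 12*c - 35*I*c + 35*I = (c + 5*I)*(c + 7*I)*(I*c - I)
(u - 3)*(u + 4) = u^2 + u - 12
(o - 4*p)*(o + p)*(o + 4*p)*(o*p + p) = o^4*p + o^3*p^2 + o^3*p - 16*o^2*p^3 + o^2*p^2 - 16*o*p^4 - 16*o*p^3 - 16*p^4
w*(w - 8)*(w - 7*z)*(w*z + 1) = w^4*z - 7*w^3*z^2 - 8*w^3*z + w^3 + 56*w^2*z^2 - 7*w^2*z - 8*w^2 + 56*w*z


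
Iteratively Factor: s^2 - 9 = (s + 3)*(s - 3)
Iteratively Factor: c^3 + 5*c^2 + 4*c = (c)*(c^2 + 5*c + 4) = c*(c + 4)*(c + 1)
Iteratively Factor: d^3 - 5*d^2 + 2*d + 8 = (d - 2)*(d^2 - 3*d - 4) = (d - 2)*(d + 1)*(d - 4)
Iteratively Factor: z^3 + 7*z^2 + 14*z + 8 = (z + 4)*(z^2 + 3*z + 2) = (z + 2)*(z + 4)*(z + 1)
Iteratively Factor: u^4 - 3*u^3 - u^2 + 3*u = (u + 1)*(u^3 - 4*u^2 + 3*u) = (u - 1)*(u + 1)*(u^2 - 3*u) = u*(u - 1)*(u + 1)*(u - 3)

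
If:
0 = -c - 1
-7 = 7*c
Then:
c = -1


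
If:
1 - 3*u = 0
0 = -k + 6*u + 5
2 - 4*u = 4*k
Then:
No Solution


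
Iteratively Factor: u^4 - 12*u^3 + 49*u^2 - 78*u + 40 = (u - 1)*(u^3 - 11*u^2 + 38*u - 40) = (u - 2)*(u - 1)*(u^2 - 9*u + 20) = (u - 5)*(u - 2)*(u - 1)*(u - 4)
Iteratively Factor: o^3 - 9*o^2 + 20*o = (o)*(o^2 - 9*o + 20) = o*(o - 4)*(o - 5)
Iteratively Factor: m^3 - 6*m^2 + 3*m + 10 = (m - 2)*(m^2 - 4*m - 5) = (m - 5)*(m - 2)*(m + 1)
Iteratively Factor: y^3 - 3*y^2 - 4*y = (y + 1)*(y^2 - 4*y) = (y - 4)*(y + 1)*(y)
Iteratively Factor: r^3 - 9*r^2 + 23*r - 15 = (r - 3)*(r^2 - 6*r + 5) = (r - 3)*(r - 1)*(r - 5)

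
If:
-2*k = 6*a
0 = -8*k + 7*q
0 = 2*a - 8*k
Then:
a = 0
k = 0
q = 0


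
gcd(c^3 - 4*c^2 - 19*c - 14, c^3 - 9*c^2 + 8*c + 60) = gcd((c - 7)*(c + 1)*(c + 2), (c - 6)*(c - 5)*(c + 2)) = c + 2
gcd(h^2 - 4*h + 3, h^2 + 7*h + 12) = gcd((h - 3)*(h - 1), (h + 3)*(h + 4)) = 1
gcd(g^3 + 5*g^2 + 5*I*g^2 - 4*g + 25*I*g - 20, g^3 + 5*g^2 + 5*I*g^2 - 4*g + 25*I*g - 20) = g^3 + g^2*(5 + 5*I) + g*(-4 + 25*I) - 20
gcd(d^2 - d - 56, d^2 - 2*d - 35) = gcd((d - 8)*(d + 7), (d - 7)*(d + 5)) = 1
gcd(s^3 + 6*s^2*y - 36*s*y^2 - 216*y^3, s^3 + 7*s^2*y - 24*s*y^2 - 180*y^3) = s^2 + 12*s*y + 36*y^2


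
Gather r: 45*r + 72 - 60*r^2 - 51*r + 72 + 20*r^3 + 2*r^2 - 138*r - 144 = 20*r^3 - 58*r^2 - 144*r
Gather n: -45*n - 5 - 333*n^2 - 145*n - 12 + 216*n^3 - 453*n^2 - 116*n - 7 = 216*n^3 - 786*n^2 - 306*n - 24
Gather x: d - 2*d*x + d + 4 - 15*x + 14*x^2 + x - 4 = 2*d + 14*x^2 + x*(-2*d - 14)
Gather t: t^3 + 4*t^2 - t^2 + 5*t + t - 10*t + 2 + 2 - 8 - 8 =t^3 + 3*t^2 - 4*t - 12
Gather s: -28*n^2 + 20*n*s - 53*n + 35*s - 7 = -28*n^2 - 53*n + s*(20*n + 35) - 7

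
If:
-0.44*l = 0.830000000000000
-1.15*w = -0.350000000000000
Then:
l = -1.89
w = 0.30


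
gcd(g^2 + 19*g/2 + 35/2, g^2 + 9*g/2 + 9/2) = 1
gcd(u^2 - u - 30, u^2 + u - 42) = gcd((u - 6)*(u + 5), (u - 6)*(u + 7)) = u - 6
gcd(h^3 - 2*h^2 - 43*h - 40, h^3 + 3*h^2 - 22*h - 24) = h + 1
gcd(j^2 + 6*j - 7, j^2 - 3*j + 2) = j - 1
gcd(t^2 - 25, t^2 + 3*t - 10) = t + 5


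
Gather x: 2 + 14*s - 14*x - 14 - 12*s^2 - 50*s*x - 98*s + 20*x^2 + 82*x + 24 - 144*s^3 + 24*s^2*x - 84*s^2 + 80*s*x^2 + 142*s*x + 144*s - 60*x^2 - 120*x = -144*s^3 - 96*s^2 + 60*s + x^2*(80*s - 40) + x*(24*s^2 + 92*s - 52) + 12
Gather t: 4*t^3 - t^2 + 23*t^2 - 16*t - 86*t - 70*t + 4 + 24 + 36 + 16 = 4*t^3 + 22*t^2 - 172*t + 80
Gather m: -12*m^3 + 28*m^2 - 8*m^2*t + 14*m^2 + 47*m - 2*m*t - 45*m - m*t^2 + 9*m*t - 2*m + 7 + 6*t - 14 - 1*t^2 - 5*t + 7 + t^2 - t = -12*m^3 + m^2*(42 - 8*t) + m*(-t^2 + 7*t)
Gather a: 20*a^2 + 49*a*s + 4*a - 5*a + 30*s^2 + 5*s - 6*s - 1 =20*a^2 + a*(49*s - 1) + 30*s^2 - s - 1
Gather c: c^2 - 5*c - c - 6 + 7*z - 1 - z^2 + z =c^2 - 6*c - z^2 + 8*z - 7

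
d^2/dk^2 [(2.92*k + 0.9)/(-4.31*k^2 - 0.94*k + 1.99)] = (-(2.92*k + 0.9)*(8.62*k + 0.94)*(17.24*k + 1.88) + (75.5112*k + 13.2476)*(4.31*k^2 + 0.94*k - 1.99))/(4.31*k^2 + 0.94*k - 1.99)^3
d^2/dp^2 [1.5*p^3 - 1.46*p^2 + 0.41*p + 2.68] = 9.0*p - 2.92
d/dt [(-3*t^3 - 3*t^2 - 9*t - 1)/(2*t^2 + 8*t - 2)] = (-3*t^4 - 24*t^3 + 6*t^2 + 8*t + 13)/(2*(t^4 + 8*t^3 + 14*t^2 - 8*t + 1))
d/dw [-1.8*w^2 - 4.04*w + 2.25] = -3.6*w - 4.04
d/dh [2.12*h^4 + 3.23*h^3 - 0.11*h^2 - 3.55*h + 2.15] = 8.48*h^3 + 9.69*h^2 - 0.22*h - 3.55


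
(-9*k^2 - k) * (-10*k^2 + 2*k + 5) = 90*k^4 - 8*k^3 - 47*k^2 - 5*k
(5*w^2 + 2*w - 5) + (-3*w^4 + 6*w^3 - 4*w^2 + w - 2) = -3*w^4 + 6*w^3 + w^2 + 3*w - 7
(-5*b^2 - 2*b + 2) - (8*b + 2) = -5*b^2 - 10*b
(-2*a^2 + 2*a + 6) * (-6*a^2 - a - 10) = 12*a^4 - 10*a^3 - 18*a^2 - 26*a - 60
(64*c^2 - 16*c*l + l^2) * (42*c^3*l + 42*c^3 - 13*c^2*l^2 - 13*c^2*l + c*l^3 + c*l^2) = 2688*c^5*l + 2688*c^5 - 1504*c^4*l^2 - 1504*c^4*l + 314*c^3*l^3 + 314*c^3*l^2 - 29*c^2*l^4 - 29*c^2*l^3 + c*l^5 + c*l^4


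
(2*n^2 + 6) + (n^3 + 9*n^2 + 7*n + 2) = n^3 + 11*n^2 + 7*n + 8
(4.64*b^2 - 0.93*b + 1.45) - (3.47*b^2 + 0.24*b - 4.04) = 1.17*b^2 - 1.17*b + 5.49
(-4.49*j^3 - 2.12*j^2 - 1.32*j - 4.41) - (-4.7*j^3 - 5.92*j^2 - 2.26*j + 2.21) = 0.21*j^3 + 3.8*j^2 + 0.94*j - 6.62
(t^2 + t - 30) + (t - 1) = t^2 + 2*t - 31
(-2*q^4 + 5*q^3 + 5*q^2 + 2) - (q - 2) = -2*q^4 + 5*q^3 + 5*q^2 - q + 4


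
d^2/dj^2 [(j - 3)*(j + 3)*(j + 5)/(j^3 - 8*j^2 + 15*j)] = 2*(13*j^3 + 45*j^2 - 225*j + 375)/(j^3*(j^3 - 15*j^2 + 75*j - 125))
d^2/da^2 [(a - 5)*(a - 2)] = 2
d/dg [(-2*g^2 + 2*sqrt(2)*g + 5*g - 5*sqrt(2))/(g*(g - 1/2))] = 2*(-8*g^2 - 4*sqrt(2)*g^2 + 20*sqrt(2)*g - 5*sqrt(2))/(g^2*(4*g^2 - 4*g + 1))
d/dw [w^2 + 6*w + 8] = 2*w + 6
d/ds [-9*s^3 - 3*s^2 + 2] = 3*s*(-9*s - 2)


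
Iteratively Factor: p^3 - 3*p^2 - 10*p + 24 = (p - 2)*(p^2 - p - 12) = (p - 2)*(p + 3)*(p - 4)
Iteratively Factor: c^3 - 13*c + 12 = (c + 4)*(c^2 - 4*c + 3) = (c - 3)*(c + 4)*(c - 1)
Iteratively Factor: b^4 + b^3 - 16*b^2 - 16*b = (b - 4)*(b^3 + 5*b^2 + 4*b) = (b - 4)*(b + 4)*(b^2 + b) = b*(b - 4)*(b + 4)*(b + 1)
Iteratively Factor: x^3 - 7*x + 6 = (x - 1)*(x^2 + x - 6) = (x - 2)*(x - 1)*(x + 3)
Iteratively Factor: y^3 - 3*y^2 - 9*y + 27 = (y - 3)*(y^2 - 9) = (y - 3)*(y + 3)*(y - 3)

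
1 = 1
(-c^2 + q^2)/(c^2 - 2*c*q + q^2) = (c + q)/(-c + q)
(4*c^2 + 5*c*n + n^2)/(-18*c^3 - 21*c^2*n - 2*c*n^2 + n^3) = (-4*c - n)/(18*c^2 + 3*c*n - n^2)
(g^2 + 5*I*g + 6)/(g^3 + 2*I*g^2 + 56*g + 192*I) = (g - I)/(g^2 - 4*I*g + 32)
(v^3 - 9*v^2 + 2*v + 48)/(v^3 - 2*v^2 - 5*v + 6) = (v - 8)/(v - 1)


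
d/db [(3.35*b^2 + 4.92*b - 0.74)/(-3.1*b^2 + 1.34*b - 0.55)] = (19.741*b^2 - 8.273*b - 1.7144)/(9.61*b^4 - 8.308*b^3 + 5.2056*b^2 - 1.474*b + 0.3025)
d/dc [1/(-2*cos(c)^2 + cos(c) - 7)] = (1 - 4*cos(c))*sin(c)/(-cos(c) + cos(2*c) + 8)^2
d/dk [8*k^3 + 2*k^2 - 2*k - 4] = 24*k^2 + 4*k - 2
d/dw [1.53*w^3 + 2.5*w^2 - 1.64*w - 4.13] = 4.59*w^2 + 5.0*w - 1.64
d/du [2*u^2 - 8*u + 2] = 4*u - 8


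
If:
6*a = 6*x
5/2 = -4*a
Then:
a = -5/8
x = -5/8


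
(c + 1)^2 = c^2 + 2*c + 1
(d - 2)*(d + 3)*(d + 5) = d^3 + 6*d^2 - d - 30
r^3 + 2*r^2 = r^2*(r + 2)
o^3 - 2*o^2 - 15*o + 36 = (o - 3)^2*(o + 4)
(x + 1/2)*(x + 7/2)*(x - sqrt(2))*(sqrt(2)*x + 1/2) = sqrt(2)*x^4 - 3*x^3/2 + 4*sqrt(2)*x^3 - 6*x^2 + 5*sqrt(2)*x^2/4 - 2*sqrt(2)*x - 21*x/8 - 7*sqrt(2)/8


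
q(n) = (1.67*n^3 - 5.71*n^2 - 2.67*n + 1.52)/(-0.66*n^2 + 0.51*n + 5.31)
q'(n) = (1.32*n - 0.51)*(1.67*n^3 - 5.71*n^2 - 2.67*n + 1.52)/(-0.66*n^2 + 0.51*n + 5.31)^2 + (5.01*n^2 - 11.42*n - 2.67)/(-0.66*n^2 + 0.51*n + 5.31)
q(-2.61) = 116.23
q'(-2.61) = 770.56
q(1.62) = -2.43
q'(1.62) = -2.72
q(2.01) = -3.64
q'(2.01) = -3.59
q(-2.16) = -32.05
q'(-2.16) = 135.58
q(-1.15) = -1.43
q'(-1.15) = 5.19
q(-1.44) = -3.57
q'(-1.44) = 10.22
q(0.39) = -0.05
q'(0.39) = -1.18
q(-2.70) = 74.87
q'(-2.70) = 273.61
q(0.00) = 0.29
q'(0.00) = -0.53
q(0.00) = 0.29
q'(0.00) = -0.53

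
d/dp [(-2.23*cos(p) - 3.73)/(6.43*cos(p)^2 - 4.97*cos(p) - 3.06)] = (-14.3389*cos(p)^2 - 47.9678*cos(p) + 11.7143)*sin(p)/(41.3449*cos(p)^4 - 63.9142*cos(p)^3 - 14.6507*cos(p)^2 + 30.4164*cos(p) + 9.3636)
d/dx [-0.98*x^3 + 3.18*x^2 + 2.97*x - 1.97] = -2.94*x^2 + 6.36*x + 2.97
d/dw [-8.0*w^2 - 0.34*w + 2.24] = -16.0*w - 0.34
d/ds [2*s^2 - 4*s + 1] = 4*s - 4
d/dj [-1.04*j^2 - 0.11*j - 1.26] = -2.08*j - 0.11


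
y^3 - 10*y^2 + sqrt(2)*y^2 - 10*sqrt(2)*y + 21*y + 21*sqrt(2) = (y - 7)*(y - 3)*(y + sqrt(2))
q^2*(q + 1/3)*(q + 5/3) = q^4 + 2*q^3 + 5*q^2/9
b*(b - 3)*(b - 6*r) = b^3 - 6*b^2*r - 3*b^2 + 18*b*r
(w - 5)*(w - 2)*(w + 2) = w^3 - 5*w^2 - 4*w + 20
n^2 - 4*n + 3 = (n - 3)*(n - 1)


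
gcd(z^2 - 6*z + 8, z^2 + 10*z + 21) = 1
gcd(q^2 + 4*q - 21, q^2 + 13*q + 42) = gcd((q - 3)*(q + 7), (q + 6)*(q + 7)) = q + 7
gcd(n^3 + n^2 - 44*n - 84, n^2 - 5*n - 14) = n^2 - 5*n - 14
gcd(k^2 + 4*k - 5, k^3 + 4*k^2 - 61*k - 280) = k + 5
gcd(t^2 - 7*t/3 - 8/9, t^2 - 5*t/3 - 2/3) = t + 1/3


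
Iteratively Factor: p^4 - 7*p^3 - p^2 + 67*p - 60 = (p - 5)*(p^3 - 2*p^2 - 11*p + 12) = (p - 5)*(p - 4)*(p^2 + 2*p - 3) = (p - 5)*(p - 4)*(p - 1)*(p + 3)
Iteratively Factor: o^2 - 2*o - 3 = (o - 3)*(o + 1)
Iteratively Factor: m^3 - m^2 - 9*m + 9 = (m + 3)*(m^2 - 4*m + 3) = (m - 3)*(m + 3)*(m - 1)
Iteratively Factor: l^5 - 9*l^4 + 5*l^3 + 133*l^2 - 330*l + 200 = (l - 5)*(l^4 - 4*l^3 - 15*l^2 + 58*l - 40) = (l - 5)*(l - 1)*(l^3 - 3*l^2 - 18*l + 40) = (l - 5)*(l - 1)*(l + 4)*(l^2 - 7*l + 10) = (l - 5)*(l - 2)*(l - 1)*(l + 4)*(l - 5)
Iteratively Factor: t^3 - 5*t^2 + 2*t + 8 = (t - 4)*(t^2 - t - 2) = (t - 4)*(t + 1)*(t - 2)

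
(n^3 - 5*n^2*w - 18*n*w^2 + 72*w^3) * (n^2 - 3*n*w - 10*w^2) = n^5 - 8*n^4*w - 13*n^3*w^2 + 176*n^2*w^3 - 36*n*w^4 - 720*w^5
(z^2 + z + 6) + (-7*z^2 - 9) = -6*z^2 + z - 3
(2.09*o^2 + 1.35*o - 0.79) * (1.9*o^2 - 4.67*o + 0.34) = 3.971*o^4 - 7.1953*o^3 - 7.0949*o^2 + 4.1483*o - 0.2686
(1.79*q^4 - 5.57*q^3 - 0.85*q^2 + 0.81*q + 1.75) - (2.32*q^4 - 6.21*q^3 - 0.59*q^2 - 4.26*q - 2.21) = -0.53*q^4 + 0.64*q^3 - 0.26*q^2 + 5.07*q + 3.96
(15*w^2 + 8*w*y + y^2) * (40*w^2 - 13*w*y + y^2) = 600*w^4 + 125*w^3*y - 49*w^2*y^2 - 5*w*y^3 + y^4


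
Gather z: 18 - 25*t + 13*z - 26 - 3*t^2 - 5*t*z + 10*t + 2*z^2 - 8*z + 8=-3*t^2 - 15*t + 2*z^2 + z*(5 - 5*t)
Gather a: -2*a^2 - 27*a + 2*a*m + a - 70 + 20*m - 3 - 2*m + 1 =-2*a^2 + a*(2*m - 26) + 18*m - 72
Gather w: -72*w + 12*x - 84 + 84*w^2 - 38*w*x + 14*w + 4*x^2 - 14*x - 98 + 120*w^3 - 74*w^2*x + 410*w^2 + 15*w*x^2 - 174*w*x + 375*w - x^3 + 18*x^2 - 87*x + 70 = 120*w^3 + w^2*(494 - 74*x) + w*(15*x^2 - 212*x + 317) - x^3 + 22*x^2 - 89*x - 112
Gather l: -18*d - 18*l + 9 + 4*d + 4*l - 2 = -14*d - 14*l + 7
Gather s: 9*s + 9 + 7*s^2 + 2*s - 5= 7*s^2 + 11*s + 4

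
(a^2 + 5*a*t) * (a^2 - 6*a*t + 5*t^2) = a^4 - a^3*t - 25*a^2*t^2 + 25*a*t^3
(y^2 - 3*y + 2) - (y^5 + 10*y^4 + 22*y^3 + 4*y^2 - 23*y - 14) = -y^5 - 10*y^4 - 22*y^3 - 3*y^2 + 20*y + 16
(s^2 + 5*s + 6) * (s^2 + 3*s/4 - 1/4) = s^4 + 23*s^3/4 + 19*s^2/2 + 13*s/4 - 3/2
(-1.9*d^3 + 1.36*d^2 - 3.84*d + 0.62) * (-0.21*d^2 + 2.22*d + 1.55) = 0.399*d^5 - 4.5036*d^4 + 0.880600000000001*d^3 - 6.547*d^2 - 4.5756*d + 0.961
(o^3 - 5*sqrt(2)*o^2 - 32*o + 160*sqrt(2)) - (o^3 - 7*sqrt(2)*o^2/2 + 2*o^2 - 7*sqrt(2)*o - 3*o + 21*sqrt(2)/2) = -3*sqrt(2)*o^2/2 - 2*o^2 - 29*o + 7*sqrt(2)*o + 299*sqrt(2)/2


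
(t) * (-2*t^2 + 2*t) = -2*t^3 + 2*t^2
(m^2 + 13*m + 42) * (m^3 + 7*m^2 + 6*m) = m^5 + 20*m^4 + 139*m^3 + 372*m^2 + 252*m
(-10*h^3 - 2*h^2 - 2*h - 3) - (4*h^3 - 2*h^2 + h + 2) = -14*h^3 - 3*h - 5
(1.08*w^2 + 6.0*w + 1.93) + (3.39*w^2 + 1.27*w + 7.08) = 4.47*w^2 + 7.27*w + 9.01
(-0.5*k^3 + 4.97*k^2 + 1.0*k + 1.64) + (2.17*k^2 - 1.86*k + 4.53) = -0.5*k^3 + 7.14*k^2 - 0.86*k + 6.17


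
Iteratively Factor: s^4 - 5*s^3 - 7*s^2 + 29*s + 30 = (s + 2)*(s^3 - 7*s^2 + 7*s + 15) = (s - 5)*(s + 2)*(s^2 - 2*s - 3) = (s - 5)*(s + 1)*(s + 2)*(s - 3)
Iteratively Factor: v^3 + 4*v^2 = (v)*(v^2 + 4*v) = v*(v + 4)*(v)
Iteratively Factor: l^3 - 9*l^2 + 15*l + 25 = (l - 5)*(l^2 - 4*l - 5) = (l - 5)*(l + 1)*(l - 5)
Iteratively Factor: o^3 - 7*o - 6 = (o + 1)*(o^2 - o - 6) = (o - 3)*(o + 1)*(o + 2)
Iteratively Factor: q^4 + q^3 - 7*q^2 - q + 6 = (q + 1)*(q^3 - 7*q + 6) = (q - 1)*(q + 1)*(q^2 + q - 6) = (q - 2)*(q - 1)*(q + 1)*(q + 3)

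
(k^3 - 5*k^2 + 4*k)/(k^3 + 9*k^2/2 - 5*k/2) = 2*(k^2 - 5*k + 4)/(2*k^2 + 9*k - 5)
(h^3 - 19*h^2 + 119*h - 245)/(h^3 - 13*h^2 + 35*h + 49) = (h - 5)/(h + 1)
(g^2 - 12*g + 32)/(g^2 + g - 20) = (g - 8)/(g + 5)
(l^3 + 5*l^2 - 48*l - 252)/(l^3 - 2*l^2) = (l^3 + 5*l^2 - 48*l - 252)/(l^2*(l - 2))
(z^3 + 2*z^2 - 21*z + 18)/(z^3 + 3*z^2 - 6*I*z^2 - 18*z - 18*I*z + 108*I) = (z - 1)/(z - 6*I)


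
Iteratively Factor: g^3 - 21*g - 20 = (g + 1)*(g^2 - g - 20) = (g + 1)*(g + 4)*(g - 5)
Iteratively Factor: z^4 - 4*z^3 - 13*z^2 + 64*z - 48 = (z - 4)*(z^3 - 13*z + 12) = (z - 4)*(z + 4)*(z^2 - 4*z + 3) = (z - 4)*(z - 3)*(z + 4)*(z - 1)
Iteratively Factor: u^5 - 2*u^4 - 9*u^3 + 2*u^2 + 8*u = (u)*(u^4 - 2*u^3 - 9*u^2 + 2*u + 8) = u*(u + 2)*(u^3 - 4*u^2 - u + 4) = u*(u + 1)*(u + 2)*(u^2 - 5*u + 4) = u*(u - 1)*(u + 1)*(u + 2)*(u - 4)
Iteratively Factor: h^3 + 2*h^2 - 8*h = (h - 2)*(h^2 + 4*h) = h*(h - 2)*(h + 4)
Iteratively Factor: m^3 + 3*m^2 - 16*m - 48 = (m + 4)*(m^2 - m - 12) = (m - 4)*(m + 4)*(m + 3)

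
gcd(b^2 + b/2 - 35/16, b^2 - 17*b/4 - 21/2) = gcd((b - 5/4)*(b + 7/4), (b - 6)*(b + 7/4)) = b + 7/4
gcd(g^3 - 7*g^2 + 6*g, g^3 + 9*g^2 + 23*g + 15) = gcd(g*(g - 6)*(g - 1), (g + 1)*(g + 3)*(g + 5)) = 1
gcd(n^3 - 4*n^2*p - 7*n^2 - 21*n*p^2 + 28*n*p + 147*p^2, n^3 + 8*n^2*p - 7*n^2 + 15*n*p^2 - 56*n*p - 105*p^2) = n^2 + 3*n*p - 7*n - 21*p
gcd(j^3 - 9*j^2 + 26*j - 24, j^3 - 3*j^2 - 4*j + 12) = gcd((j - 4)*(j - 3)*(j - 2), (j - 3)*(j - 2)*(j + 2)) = j^2 - 5*j + 6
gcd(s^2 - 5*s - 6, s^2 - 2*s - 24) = s - 6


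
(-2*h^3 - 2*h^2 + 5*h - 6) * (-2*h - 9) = 4*h^4 + 22*h^3 + 8*h^2 - 33*h + 54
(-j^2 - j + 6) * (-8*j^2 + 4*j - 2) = 8*j^4 + 4*j^3 - 50*j^2 + 26*j - 12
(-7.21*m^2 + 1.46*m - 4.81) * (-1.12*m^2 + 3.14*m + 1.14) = 8.0752*m^4 - 24.2746*m^3 + 1.7522*m^2 - 13.439*m - 5.4834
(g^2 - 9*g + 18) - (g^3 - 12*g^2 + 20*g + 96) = -g^3 + 13*g^2 - 29*g - 78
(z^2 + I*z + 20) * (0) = 0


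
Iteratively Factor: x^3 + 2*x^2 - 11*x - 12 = (x + 1)*(x^2 + x - 12) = (x + 1)*(x + 4)*(x - 3)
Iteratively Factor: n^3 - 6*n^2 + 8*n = (n - 4)*(n^2 - 2*n) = (n - 4)*(n - 2)*(n)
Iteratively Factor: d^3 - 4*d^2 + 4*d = (d - 2)*(d^2 - 2*d) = (d - 2)^2*(d)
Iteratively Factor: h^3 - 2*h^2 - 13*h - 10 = (h - 5)*(h^2 + 3*h + 2) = (h - 5)*(h + 1)*(h + 2)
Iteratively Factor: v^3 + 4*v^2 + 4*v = (v + 2)*(v^2 + 2*v) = (v + 2)^2*(v)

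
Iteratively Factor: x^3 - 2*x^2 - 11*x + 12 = (x - 4)*(x^2 + 2*x - 3) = (x - 4)*(x - 1)*(x + 3)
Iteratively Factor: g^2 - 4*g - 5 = (g + 1)*(g - 5)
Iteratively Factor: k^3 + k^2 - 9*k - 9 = (k - 3)*(k^2 + 4*k + 3) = (k - 3)*(k + 3)*(k + 1)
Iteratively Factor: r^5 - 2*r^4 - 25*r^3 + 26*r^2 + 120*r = (r)*(r^4 - 2*r^3 - 25*r^2 + 26*r + 120) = r*(r + 2)*(r^3 - 4*r^2 - 17*r + 60) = r*(r - 5)*(r + 2)*(r^2 + r - 12) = r*(r - 5)*(r - 3)*(r + 2)*(r + 4)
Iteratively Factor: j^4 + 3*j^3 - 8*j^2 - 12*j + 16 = (j + 4)*(j^3 - j^2 - 4*j + 4) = (j - 1)*(j + 4)*(j^2 - 4) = (j - 1)*(j + 2)*(j + 4)*(j - 2)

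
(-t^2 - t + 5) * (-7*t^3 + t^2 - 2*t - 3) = 7*t^5 + 6*t^4 - 34*t^3 + 10*t^2 - 7*t - 15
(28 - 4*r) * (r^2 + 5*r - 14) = -4*r^3 + 8*r^2 + 196*r - 392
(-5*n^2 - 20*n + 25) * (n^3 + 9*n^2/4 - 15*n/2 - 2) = -5*n^5 - 125*n^4/4 + 35*n^3/2 + 865*n^2/4 - 295*n/2 - 50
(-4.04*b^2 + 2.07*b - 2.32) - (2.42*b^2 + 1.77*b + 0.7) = -6.46*b^2 + 0.3*b - 3.02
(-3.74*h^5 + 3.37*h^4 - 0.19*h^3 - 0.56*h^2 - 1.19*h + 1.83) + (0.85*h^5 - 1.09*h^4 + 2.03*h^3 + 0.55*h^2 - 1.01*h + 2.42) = -2.89*h^5 + 2.28*h^4 + 1.84*h^3 - 0.01*h^2 - 2.2*h + 4.25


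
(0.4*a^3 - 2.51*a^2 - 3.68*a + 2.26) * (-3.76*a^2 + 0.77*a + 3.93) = -1.504*a^5 + 9.7456*a^4 + 13.4761*a^3 - 21.1955*a^2 - 12.7222*a + 8.8818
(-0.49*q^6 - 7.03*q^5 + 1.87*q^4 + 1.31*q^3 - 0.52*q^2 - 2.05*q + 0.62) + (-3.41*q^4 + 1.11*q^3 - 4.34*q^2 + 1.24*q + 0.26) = -0.49*q^6 - 7.03*q^5 - 1.54*q^4 + 2.42*q^3 - 4.86*q^2 - 0.81*q + 0.88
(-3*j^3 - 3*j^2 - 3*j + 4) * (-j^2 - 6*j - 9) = 3*j^5 + 21*j^4 + 48*j^3 + 41*j^2 + 3*j - 36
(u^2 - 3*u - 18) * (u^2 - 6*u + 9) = u^4 - 9*u^3 + 9*u^2 + 81*u - 162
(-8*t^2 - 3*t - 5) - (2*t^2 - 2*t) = -10*t^2 - t - 5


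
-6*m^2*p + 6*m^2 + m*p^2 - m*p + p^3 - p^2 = (-2*m + p)*(3*m + p)*(p - 1)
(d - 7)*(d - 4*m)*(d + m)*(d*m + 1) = d^4*m - 3*d^3*m^2 - 7*d^3*m + d^3 - 4*d^2*m^3 + 21*d^2*m^2 - 3*d^2*m - 7*d^2 + 28*d*m^3 - 4*d*m^2 + 21*d*m + 28*m^2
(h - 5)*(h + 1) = h^2 - 4*h - 5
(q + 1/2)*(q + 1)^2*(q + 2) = q^4 + 9*q^3/2 + 7*q^2 + 9*q/2 + 1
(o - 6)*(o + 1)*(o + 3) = o^3 - 2*o^2 - 21*o - 18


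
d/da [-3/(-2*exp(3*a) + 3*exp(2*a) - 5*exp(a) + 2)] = (-18*exp(2*a) + 18*exp(a) - 15)*exp(a)/(2*exp(3*a) - 3*exp(2*a) + 5*exp(a) - 2)^2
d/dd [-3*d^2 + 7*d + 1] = 7 - 6*d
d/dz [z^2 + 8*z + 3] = 2*z + 8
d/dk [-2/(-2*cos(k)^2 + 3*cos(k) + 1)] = 2*(4*cos(k) - 3)*sin(k)/(3*cos(k) - cos(2*k))^2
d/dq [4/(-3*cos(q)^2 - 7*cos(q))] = -4*(6*cos(q) + 7)*sin(q)/((3*cos(q) + 7)^2*cos(q)^2)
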